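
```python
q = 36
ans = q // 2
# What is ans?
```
Trace:
  q=36
  q=36, ans=18

Final answer: 18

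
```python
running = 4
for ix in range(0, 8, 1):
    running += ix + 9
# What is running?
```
Trace:
  running=4
  running=13, ix=0
  running=23, ix=1
  running=34, ix=2
  running=46, ix=3
  running=59, ix=4
  running=73, ix=5
  running=88, ix=6
  running=104, ix=7

Final answer: 104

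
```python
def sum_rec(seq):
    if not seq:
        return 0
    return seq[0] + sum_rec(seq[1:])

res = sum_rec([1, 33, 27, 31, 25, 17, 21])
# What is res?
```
Call trace:
sum_rec(seq=[1, 33, 27, 31, 25, 17, 21])
  sum_rec(seq=[33, 27, 31, 25, 17, 21])
    sum_rec(seq=[27, 31, 25, 17, 21])
      sum_rec(seq=[31, 25, 17, 21])
        sum_rec(seq=[25, 17, 21])
          sum_rec(seq=[17, 21])
            sum_rec(seq=[21])
              sum_rec(seq=[])
              -> return 0
            -> return 21
          -> return 38
        -> return 63
      -> return 94
    -> return 121
  -> return 154
-> return 155

Final answer: 155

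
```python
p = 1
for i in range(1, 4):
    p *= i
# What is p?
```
Trace:
  p=1
  p=1, i=1
  p=2, i=2
  p=6, i=3

Final answer: 6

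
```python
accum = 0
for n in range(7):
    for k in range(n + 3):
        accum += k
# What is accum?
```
Trace:
  accum=0
  accum=0, n=0, k=0
  accum=1, n=0, k=1
  accum=3, n=0, k=2
  accum=3, n=1, k=0
  accum=4, n=1, k=1
  accum=6, n=1, k=2
  accum=9, n=1, k=3
  accum=9, n=2, k=0
  accum=10, n=2, k=1
  accum=12, n=2, k=2
  accum=15, n=2, k=3
  accum=19, n=2, k=4
  accum=19, n=3, k=0
  accum=20, n=3, k=1
  accum=22, n=3, k=2
  accum=25, n=3, k=3
  accum=29, n=3, k=4
  accum=34, n=3, k=5
  accum=34, n=4, k=0
  accum=35, n=4, k=1
  accum=37, n=4, k=2
  accum=40, n=4, k=3
  accum=44, n=4, k=4
  accum=49, n=4, k=5
  accum=55, n=4, k=6
  accum=55, n=5, k=0
  accum=56, n=5, k=1
  accum=58, n=5, k=2
  accum=61, n=5, k=3
  accum=65, n=5, k=4
  accum=70, n=5, k=5
  accum=76, n=5, k=6
  accum=83, n=5, k=7
  accum=83, n=6, k=0
  accum=84, n=6, k=1
  accum=86, n=6, k=2
  accum=89, n=6, k=3
  accum=93, n=6, k=4
  accum=98, n=6, k=5
  accum=104, n=6, k=6
  accum=111, n=6, k=7
  accum=119, n=6, k=8

Final answer: 119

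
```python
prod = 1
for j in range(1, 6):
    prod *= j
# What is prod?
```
Trace:
  prod=1
  prod=1, j=1
  prod=2, j=2
  prod=6, j=3
  prod=24, j=4
  prod=120, j=5

Final answer: 120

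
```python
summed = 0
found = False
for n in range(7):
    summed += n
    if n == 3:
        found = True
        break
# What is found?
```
Trace:
  summed=0
  summed=0, found=False
  summed=0, found=False, n=0
  summed=1, found=False, n=1
  summed=3, found=False, n=2
  summed=6, found=True, n=3

Final answer: True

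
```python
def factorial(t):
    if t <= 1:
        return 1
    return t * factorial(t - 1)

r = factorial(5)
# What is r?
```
Call trace:
factorial(t=5)
  factorial(t=4)
    factorial(t=3)
      factorial(t=2)
        factorial(t=1)
        -> return 1
      -> return 2
    -> return 6
  -> return 24
-> return 120

Final answer: 120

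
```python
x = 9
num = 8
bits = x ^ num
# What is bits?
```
Trace:
  x=9
  x=9, num=8
  x=9, num=8, bits=1

Final answer: 1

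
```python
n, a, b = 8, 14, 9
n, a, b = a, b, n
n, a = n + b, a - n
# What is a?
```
Trace:
  n=8, a=14, b=9
  n=14, a=9, b=8
  n=22, a=-5, b=8

Final answer: -5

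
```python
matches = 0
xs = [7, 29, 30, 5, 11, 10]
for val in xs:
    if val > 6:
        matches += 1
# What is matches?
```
Trace:
  matches=0
  matches=1, val=7
  matches=2, val=29
  matches=3, val=30
  matches=3, val=5
  matches=4, val=11
  matches=5, val=10

Final answer: 5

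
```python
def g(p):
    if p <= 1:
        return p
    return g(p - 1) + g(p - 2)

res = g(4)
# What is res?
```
Call trace (a repeated sub-call is expanded the first time; later identical calls just restate its return value):
g(p=4)
  g(p=3)
    g(p=2)
      g(p=1)
      -> return 1
      g(p=0)
      -> return 0
    -> return 1
    g(p=1)
    -> return 1
  -> return 2
  g(p=2) -> return 1  (same call as traced above)
-> return 3

Final answer: 3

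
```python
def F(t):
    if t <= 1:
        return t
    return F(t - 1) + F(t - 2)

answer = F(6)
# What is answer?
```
Call trace (a repeated sub-call is expanded the first time; later identical calls just restate its return value):
F(t=6)
  F(t=5)
    F(t=4)
      F(t=3)
        F(t=2)
          F(t=1)
          -> return 1
          F(t=0)
          -> return 0
        -> return 1
        F(t=1)
        -> return 1
      -> return 2
      F(t=2) -> return 1  (same call as traced above)
    -> return 3
    F(t=3) -> return 2  (same call as traced above)
  -> return 5
  F(t=4) -> return 3  (same call as traced above)
-> return 8

Final answer: 8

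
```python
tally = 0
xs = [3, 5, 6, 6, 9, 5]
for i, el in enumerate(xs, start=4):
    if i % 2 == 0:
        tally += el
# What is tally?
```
Trace:
  tally=0
  tally=3, i=4, el=3
  tally=3, i=5, el=5
  tally=9, i=6, el=6
  tally=9, i=7, el=6
  tally=18, i=8, el=9
  tally=18, i=9, el=5

Final answer: 18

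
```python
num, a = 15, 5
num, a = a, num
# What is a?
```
Trace:
  num=15, a=5
  num=5, a=15

Final answer: 15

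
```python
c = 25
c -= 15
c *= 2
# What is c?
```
Trace:
  c=25
  c=10
  c=20

Final answer: 20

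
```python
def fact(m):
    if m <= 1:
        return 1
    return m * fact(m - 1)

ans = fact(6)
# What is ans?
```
Call trace:
fact(m=6)
  fact(m=5)
    fact(m=4)
      fact(m=3)
        fact(m=2)
          fact(m=1)
          -> return 1
        -> return 2
      -> return 6
    -> return 24
  -> return 120
-> return 720

Final answer: 720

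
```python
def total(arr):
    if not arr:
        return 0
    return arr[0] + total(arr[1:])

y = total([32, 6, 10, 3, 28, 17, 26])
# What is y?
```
Call trace:
total(arr=[32, 6, 10, 3, 28, 17, 26])
  total(arr=[6, 10, 3, 28, 17, 26])
    total(arr=[10, 3, 28, 17, 26])
      total(arr=[3, 28, 17, 26])
        total(arr=[28, 17, 26])
          total(arr=[17, 26])
            total(arr=[26])
              total(arr=[])
              -> return 0
            -> return 26
          -> return 43
        -> return 71
      -> return 74
    -> return 84
  -> return 90
-> return 122

Final answer: 122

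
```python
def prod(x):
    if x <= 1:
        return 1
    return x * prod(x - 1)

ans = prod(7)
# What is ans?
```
Call trace:
prod(x=7)
  prod(x=6)
    prod(x=5)
      prod(x=4)
        prod(x=3)
          prod(x=2)
            prod(x=1)
            -> return 1
          -> return 2
        -> return 6
      -> return 24
    -> return 120
  -> return 720
-> return 5040

Final answer: 5040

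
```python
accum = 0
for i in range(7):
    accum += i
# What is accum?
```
Trace:
  accum=0
  accum=0, i=0
  accum=1, i=1
  accum=3, i=2
  accum=6, i=3
  accum=10, i=4
  accum=15, i=5
  accum=21, i=6

Final answer: 21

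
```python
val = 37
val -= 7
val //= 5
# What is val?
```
Trace:
  val=37
  val=30
  val=6

Final answer: 6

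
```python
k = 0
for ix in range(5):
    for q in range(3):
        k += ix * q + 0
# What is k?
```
Trace:
  k=0
  k=0, ix=0, q=0
  k=0, ix=0, q=1
  k=0, ix=0, q=2
  k=0, ix=1, q=0
  k=1, ix=1, q=1
  k=3, ix=1, q=2
  k=3, ix=2, q=0
  k=5, ix=2, q=1
  k=9, ix=2, q=2
  k=9, ix=3, q=0
  k=12, ix=3, q=1
  k=18, ix=3, q=2
  k=18, ix=4, q=0
  k=22, ix=4, q=1
  k=30, ix=4, q=2

Final answer: 30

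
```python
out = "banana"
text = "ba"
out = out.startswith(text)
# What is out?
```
Trace:
  out='banana'
  out='banana', text='ba'
  out=True, text='ba'

Final answer: True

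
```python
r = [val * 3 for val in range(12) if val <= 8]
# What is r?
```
Trace:
  val=0
  val=1
  val=2
  val=3
  val=4
  val=5
  val=6
  val=7
  val=8
  val=9
  val=10
  val=11
  r=[0, 3, 6, 9, 12, 15, 18, 21, 24]

Final answer: [0, 3, 6, 9, 12, 15, 18, 21, 24]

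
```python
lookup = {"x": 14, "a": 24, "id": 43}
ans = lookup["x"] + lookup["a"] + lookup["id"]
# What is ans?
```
Trace:
  lookup={'x': 14, 'a': 24, 'id': 43}
  lookup={'x': 14, 'a': 24, 'id': 43}, ans=81

Final answer: 81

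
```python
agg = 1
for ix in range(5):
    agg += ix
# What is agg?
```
Trace:
  agg=1
  agg=1, ix=0
  agg=2, ix=1
  agg=4, ix=2
  agg=7, ix=3
  agg=11, ix=4

Final answer: 11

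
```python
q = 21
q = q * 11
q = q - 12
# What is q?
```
Trace:
  q=21
  q=231
  q=219

Final answer: 219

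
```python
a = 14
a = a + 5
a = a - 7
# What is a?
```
Trace:
  a=14
  a=19
  a=12

Final answer: 12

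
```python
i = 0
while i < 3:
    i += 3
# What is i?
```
Trace:
  i=0
  i=3

Final answer: 3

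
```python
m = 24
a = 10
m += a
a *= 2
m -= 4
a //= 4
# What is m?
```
Trace:
  m=24
  m=24, a=10
  m=34, a=10
  m=34, a=20
  m=30, a=20
  m=30, a=5

Final answer: 30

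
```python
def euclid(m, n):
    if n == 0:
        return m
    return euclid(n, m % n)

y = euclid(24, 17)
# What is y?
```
Call trace:
euclid(m=24, n=17)
  euclid(m=17, n=7)
    euclid(m=7, n=3)
      euclid(m=3, n=1)
        euclid(m=1, n=0)
        -> return 1
      -> return 1
    -> return 1
  -> return 1
-> return 1

Final answer: 1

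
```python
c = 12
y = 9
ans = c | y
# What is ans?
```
Trace:
  c=12
  c=12, y=9
  c=12, y=9, ans=13

Final answer: 13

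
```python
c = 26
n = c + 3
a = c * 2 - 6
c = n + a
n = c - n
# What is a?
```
Trace:
  c=26
  c=26, n=29
  c=26, n=29, a=46
  c=75, n=29, a=46
  c=75, n=46, a=46

Final answer: 46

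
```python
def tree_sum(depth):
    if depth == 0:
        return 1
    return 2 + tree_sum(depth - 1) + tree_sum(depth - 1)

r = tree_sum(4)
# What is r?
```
Call trace (a repeated sub-call is expanded the first time; later identical calls just restate its return value):
tree_sum(depth=4)
  tree_sum(depth=3)
    tree_sum(depth=2)
      tree_sum(depth=1)
        tree_sum(depth=0)
        -> return 1
        tree_sum(depth=0)
        -> return 1
      -> return 4
      tree_sum(depth=1) -> return 4  (same call as traced above)
    -> return 10
    tree_sum(depth=2) -> return 10  (same call as traced above)
  -> return 22
  tree_sum(depth=3) -> return 22  (same call as traced above)
-> return 46

Final answer: 46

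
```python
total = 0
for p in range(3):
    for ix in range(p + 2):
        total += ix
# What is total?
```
Trace:
  total=0
  total=0, p=0, ix=0
  total=1, p=0, ix=1
  total=1, p=1, ix=0
  total=2, p=1, ix=1
  total=4, p=1, ix=2
  total=4, p=2, ix=0
  total=5, p=2, ix=1
  total=7, p=2, ix=2
  total=10, p=2, ix=3

Final answer: 10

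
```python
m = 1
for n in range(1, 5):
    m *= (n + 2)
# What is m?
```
Trace:
  m=1
  m=3, n=1
  m=12, n=2
  m=60, n=3
  m=360, n=4

Final answer: 360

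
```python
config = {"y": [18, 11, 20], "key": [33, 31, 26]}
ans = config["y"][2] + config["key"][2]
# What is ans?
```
Trace:
  config={'y': [18, 11, 20], 'key': [33, 31, 26]}
  config={'y': [18, 11, 20], 'key': [33, 31, 26]}, ans=46

Final answer: 46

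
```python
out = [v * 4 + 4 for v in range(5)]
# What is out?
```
Trace:
  v=0
  v=1
  v=2
  v=3
  v=4
  out=[4, 8, 12, 16, 20]

Final answer: [4, 8, 12, 16, 20]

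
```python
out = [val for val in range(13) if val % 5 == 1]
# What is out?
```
Trace:
  val=0
  val=1
  val=2
  val=3
  val=4
  val=5
  val=6
  val=7
  val=8
  val=9
  val=10
  val=11
  val=12
  out=[1, 6, 11]

Final answer: [1, 6, 11]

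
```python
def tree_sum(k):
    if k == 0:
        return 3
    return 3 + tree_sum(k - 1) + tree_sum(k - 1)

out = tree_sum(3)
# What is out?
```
Call trace (a repeated sub-call is expanded the first time; later identical calls just restate its return value):
tree_sum(k=3)
  tree_sum(k=2)
    tree_sum(k=1)
      tree_sum(k=0)
      -> return 3
      tree_sum(k=0)
      -> return 3
    -> return 9
    tree_sum(k=1) -> return 9  (same call as traced above)
  -> return 21
  tree_sum(k=2) -> return 21  (same call as traced above)
-> return 45

Final answer: 45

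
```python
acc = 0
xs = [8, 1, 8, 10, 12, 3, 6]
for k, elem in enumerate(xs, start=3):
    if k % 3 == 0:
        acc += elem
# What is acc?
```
Trace:
  acc=0
  acc=8, k=3, elem=8
  acc=8, k=4, elem=1
  acc=8, k=5, elem=8
  acc=18, k=6, elem=10
  acc=18, k=7, elem=12
  acc=18, k=8, elem=3
  acc=24, k=9, elem=6

Final answer: 24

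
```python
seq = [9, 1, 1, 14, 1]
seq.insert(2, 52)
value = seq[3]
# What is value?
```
Trace:
  seq=[9, 1, 1, 14, 1]
  seq=[9, 1, 52, 1, 14, 1]
  seq=[9, 1, 52, 1, 14, 1], value=1

Final answer: 1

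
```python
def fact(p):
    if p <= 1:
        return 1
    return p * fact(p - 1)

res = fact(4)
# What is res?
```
Call trace:
fact(p=4)
  fact(p=3)
    fact(p=2)
      fact(p=1)
      -> return 1
    -> return 2
  -> return 6
-> return 24

Final answer: 24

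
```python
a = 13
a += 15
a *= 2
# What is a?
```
Trace:
  a=13
  a=28
  a=56

Final answer: 56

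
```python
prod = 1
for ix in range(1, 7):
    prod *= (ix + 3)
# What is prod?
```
Trace:
  prod=1
  prod=4, ix=1
  prod=20, ix=2
  prod=120, ix=3
  prod=840, ix=4
  prod=6720, ix=5
  prod=60480, ix=6

Final answer: 60480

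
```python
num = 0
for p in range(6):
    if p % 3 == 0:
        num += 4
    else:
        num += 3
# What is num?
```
Trace:
  num=0
  num=4, p=0
  num=7, p=1
  num=10, p=2
  num=14, p=3
  num=17, p=4
  num=20, p=5

Final answer: 20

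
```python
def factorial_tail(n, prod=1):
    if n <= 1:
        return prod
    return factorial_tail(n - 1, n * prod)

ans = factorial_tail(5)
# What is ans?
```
Call trace:
factorial_tail(n=5, prod=1)
  factorial_tail(n=4, prod=5)
    factorial_tail(n=3, prod=20)
      factorial_tail(n=2, prod=60)
        factorial_tail(n=1, prod=120)
        -> return 120
      -> return 120
    -> return 120
  -> return 120
-> return 120

Final answer: 120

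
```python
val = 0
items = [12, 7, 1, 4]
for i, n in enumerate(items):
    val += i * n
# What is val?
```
Trace:
  val=0
  val=0, i=0, n=12
  val=7, i=1, n=7
  val=9, i=2, n=1
  val=21, i=3, n=4

Final answer: 21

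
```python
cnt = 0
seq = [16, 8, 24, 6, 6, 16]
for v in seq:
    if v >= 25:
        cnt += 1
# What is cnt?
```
Trace:
  cnt=0
  cnt=0, v=16
  cnt=0, v=8
  cnt=0, v=24
  cnt=0, v=6
  cnt=0, v=6
  cnt=0, v=16

Final answer: 0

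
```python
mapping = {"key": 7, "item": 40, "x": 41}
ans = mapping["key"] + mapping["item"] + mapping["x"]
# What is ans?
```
Trace:
  mapping={'key': 7, 'item': 40, 'x': 41}
  mapping={'key': 7, 'item': 40, 'x': 41}, ans=88

Final answer: 88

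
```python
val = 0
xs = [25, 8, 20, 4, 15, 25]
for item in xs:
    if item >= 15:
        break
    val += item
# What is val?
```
Trace:
  val=0
  val=0, item=25

Final answer: 0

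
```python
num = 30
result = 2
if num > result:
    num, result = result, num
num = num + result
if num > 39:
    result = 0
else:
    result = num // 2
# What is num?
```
Trace:
  num=30
  num=30, result=2
  num=2, result=30
  num=32, result=30
  num=32, result=16

Final answer: 32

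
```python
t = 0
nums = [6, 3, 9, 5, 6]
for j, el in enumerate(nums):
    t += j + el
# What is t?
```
Trace:
  t=0
  t=6, j=0, el=6
  t=10, j=1, el=3
  t=21, j=2, el=9
  t=29, j=3, el=5
  t=39, j=4, el=6

Final answer: 39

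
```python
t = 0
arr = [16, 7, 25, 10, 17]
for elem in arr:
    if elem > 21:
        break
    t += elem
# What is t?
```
Trace:
  t=0
  t=16, elem=16
  t=23, elem=7
  t=23, elem=25

Final answer: 23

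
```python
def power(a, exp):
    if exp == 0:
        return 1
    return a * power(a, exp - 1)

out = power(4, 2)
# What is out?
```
Call trace:
power(a=4, exp=2)
  power(a=4, exp=1)
    power(a=4, exp=0)
    -> return 1
  -> return 4
-> return 16

Final answer: 16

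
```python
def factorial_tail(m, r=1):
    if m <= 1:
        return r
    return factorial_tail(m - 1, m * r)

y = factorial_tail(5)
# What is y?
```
Call trace:
factorial_tail(m=5, r=1)
  factorial_tail(m=4, r=5)
    factorial_tail(m=3, r=20)
      factorial_tail(m=2, r=60)
        factorial_tail(m=1, r=120)
        -> return 120
      -> return 120
    -> return 120
  -> return 120
-> return 120

Final answer: 120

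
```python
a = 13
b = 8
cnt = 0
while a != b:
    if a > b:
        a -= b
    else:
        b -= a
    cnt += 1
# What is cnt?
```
Trace:
  a=13
  a=13, b=8
  a=13, b=8, cnt=0
  a=5, b=8, cnt=1
  a=5, b=3, cnt=2
  a=2, b=3, cnt=3
  a=2, b=1, cnt=4
  a=1, b=1, cnt=5

Final answer: 5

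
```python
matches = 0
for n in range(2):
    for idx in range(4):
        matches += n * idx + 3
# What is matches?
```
Trace:
  matches=0
  matches=3, n=0, idx=0
  matches=6, n=0, idx=1
  matches=9, n=0, idx=2
  matches=12, n=0, idx=3
  matches=15, n=1, idx=0
  matches=19, n=1, idx=1
  matches=24, n=1, idx=2
  matches=30, n=1, idx=3

Final answer: 30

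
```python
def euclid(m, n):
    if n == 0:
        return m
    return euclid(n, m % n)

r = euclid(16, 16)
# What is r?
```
Call trace:
euclid(m=16, n=16)
  euclid(m=16, n=0)
  -> return 16
-> return 16

Final answer: 16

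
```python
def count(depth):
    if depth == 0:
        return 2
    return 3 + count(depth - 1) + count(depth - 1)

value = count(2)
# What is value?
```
Call trace (a repeated sub-call is expanded the first time; later identical calls just restate its return value):
count(depth=2)
  count(depth=1)
    count(depth=0)
    -> return 2
    count(depth=0)
    -> return 2
  -> return 7
  count(depth=1) -> return 7  (same call as traced above)
-> return 17

Final answer: 17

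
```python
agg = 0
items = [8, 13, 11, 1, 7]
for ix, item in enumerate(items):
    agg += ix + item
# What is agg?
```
Trace:
  agg=0
  agg=8, ix=0, item=8
  agg=22, ix=1, item=13
  agg=35, ix=2, item=11
  agg=39, ix=3, item=1
  agg=50, ix=4, item=7

Final answer: 50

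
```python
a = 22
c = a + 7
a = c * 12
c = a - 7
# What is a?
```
Trace:
  a=22
  a=22, c=29
  a=348, c=29
  a=348, c=341

Final answer: 348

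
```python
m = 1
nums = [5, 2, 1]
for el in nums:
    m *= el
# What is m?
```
Trace:
  m=1
  m=5, el=5
  m=10, el=2
  m=10, el=1

Final answer: 10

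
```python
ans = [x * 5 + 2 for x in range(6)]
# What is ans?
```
Trace:
  x=0
  x=1
  x=2
  x=3
  x=4
  x=5
  ans=[2, 7, 12, 17, 22, 27]

Final answer: [2, 7, 12, 17, 22, 27]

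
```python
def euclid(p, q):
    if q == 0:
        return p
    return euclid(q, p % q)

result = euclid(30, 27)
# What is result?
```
Call trace:
euclid(p=30, q=27)
  euclid(p=27, q=3)
    euclid(p=3, q=0)
    -> return 3
  -> return 3
-> return 3

Final answer: 3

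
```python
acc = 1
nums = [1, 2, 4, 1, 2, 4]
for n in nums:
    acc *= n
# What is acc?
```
Trace:
  acc=1
  acc=1, n=1
  acc=2, n=2
  acc=8, n=4
  acc=8, n=1
  acc=16, n=2
  acc=64, n=4

Final answer: 64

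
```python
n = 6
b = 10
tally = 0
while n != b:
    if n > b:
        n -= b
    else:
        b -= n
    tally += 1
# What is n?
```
Trace:
  n=6
  n=6, b=10
  n=6, b=10, tally=0
  n=6, b=4, tally=1
  n=2, b=4, tally=2
  n=2, b=2, tally=3

Final answer: 2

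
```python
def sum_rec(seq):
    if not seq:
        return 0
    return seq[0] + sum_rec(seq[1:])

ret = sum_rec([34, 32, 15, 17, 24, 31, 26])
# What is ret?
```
Call trace:
sum_rec(seq=[34, 32, 15, 17, 24, 31, 26])
  sum_rec(seq=[32, 15, 17, 24, 31, 26])
    sum_rec(seq=[15, 17, 24, 31, 26])
      sum_rec(seq=[17, 24, 31, 26])
        sum_rec(seq=[24, 31, 26])
          sum_rec(seq=[31, 26])
            sum_rec(seq=[26])
              sum_rec(seq=[])
              -> return 0
            -> return 26
          -> return 57
        -> return 81
      -> return 98
    -> return 113
  -> return 145
-> return 179

Final answer: 179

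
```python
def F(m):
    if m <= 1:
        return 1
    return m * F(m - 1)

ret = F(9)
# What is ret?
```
Call trace:
F(m=9)
  F(m=8)
    F(m=7)
      F(m=6)
        F(m=5)
          F(m=4)
            F(m=3)
              F(m=2)
                F(m=1)
                -> return 1
              -> return 2
            -> return 6
          -> return 24
        -> return 120
      -> return 720
    -> return 5040
  -> return 40320
-> return 362880

Final answer: 362880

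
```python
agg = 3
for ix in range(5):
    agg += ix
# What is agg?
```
Trace:
  agg=3
  agg=3, ix=0
  agg=4, ix=1
  agg=6, ix=2
  agg=9, ix=3
  agg=13, ix=4

Final answer: 13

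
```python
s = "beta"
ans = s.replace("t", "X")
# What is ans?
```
Trace:
  s='beta'
  s='beta', ans='beXa'

Final answer: 'beXa'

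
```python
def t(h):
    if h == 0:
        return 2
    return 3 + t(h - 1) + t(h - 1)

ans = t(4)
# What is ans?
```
Call trace (a repeated sub-call is expanded the first time; later identical calls just restate its return value):
t(h=4)
  t(h=3)
    t(h=2)
      t(h=1)
        t(h=0)
        -> return 2
        t(h=0)
        -> return 2
      -> return 7
      t(h=1) -> return 7  (same call as traced above)
    -> return 17
    t(h=2) -> return 17  (same call as traced above)
  -> return 37
  t(h=3) -> return 37  (same call as traced above)
-> return 77

Final answer: 77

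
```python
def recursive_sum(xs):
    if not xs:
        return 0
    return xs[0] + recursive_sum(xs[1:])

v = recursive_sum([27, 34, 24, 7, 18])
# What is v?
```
Call trace:
recursive_sum(xs=[27, 34, 24, 7, 18])
  recursive_sum(xs=[34, 24, 7, 18])
    recursive_sum(xs=[24, 7, 18])
      recursive_sum(xs=[7, 18])
        recursive_sum(xs=[18])
          recursive_sum(xs=[])
          -> return 0
        -> return 18
      -> return 25
    -> return 49
  -> return 83
-> return 110

Final answer: 110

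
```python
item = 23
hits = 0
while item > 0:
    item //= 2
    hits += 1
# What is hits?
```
Trace:
  item=23
  item=23, hits=0
  item=11, hits=1
  item=5, hits=2
  item=2, hits=3
  item=1, hits=4
  item=0, hits=5

Final answer: 5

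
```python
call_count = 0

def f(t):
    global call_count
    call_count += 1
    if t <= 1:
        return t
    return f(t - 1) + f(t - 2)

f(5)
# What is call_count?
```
Call trace (a repeated sub-call is expanded the first time; later identical calls just restate its return value):
f(t=5)
  f(t=4)
    f(t=3)
      f(t=2)
        f(t=1)
        -> return 1
        f(t=0)
        -> return 0
      -> return 1
      f(t=1)
      -> return 1
    -> return 2
    f(t=2) -> return 1  (same call as traced above)
  -> return 3
  f(t=3) -> return 2  (same call as traced above)
-> return 5

call_count is incremented once per call, so count the calls in each subtree. Let C(t) = number of calls made by f(t).
C(0) = C(1) = 1 (base case, no recursion); C(t) = 1 + C(t - 1) + C(t - 2) otherwise.
C(2) = 1 + C(1) + C(0) = 1 + 1 + 1 = 3
C(3) = 1 + C(2) + C(1) = 1 + 3 + 1 = 5
C(4) = 1 + C(3) + C(2) = 1 + 5 + 3 = 9
C(5) = 1 + C(4) + C(3) = 1 + 9 + 5 = 15
call_count = C(5) = 15

Final answer: 15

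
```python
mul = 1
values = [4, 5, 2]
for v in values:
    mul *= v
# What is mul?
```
Trace:
  mul=1
  mul=4, v=4
  mul=20, v=5
  mul=40, v=2

Final answer: 40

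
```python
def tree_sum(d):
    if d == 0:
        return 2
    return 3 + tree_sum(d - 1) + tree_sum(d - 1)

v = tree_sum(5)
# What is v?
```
Call trace (a repeated sub-call is expanded the first time; later identical calls just restate its return value):
tree_sum(d=5)
  tree_sum(d=4)
    tree_sum(d=3)
      tree_sum(d=2)
        tree_sum(d=1)
          tree_sum(d=0)
          -> return 2
          tree_sum(d=0)
          -> return 2
        -> return 7
        tree_sum(d=1) -> return 7  (same call as traced above)
      -> return 17
      tree_sum(d=2) -> return 17  (same call as traced above)
    -> return 37
    tree_sum(d=3) -> return 37  (same call as traced above)
  -> return 77
  tree_sum(d=4) -> return 77  (same call as traced above)
-> return 157

Final answer: 157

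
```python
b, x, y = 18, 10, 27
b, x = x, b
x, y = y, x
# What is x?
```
Trace:
  b=18, x=10, y=27
  b=10, x=18, y=27
  b=10, x=27, y=18

Final answer: 27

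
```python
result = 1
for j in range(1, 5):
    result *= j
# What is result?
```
Trace:
  result=1
  result=1, j=1
  result=2, j=2
  result=6, j=3
  result=24, j=4

Final answer: 24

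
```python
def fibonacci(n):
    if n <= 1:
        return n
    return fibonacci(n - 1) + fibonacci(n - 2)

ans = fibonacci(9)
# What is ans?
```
Call trace (a repeated sub-call is expanded the first time; later identical calls just restate its return value):
fibonacci(n=9)
  fibonacci(n=8)
    fibonacci(n=7)
      fibonacci(n=6)
        fibonacci(n=5)
          fibonacci(n=4)
            fibonacci(n=3)
              fibonacci(n=2)
                fibonacci(n=1)
                -> return 1
                fibonacci(n=0)
                -> return 0
              -> return 1
              fibonacci(n=1)
              -> return 1
            -> return 2
            fibonacci(n=2) -> return 1  (same call as traced above)
          -> return 3
          fibonacci(n=3) -> return 2  (same call as traced above)
        -> return 5
        fibonacci(n=4) -> return 3  (same call as traced above)
      -> return 8
      fibonacci(n=5) -> return 5  (same call as traced above)
    -> return 13
    fibonacci(n=6) -> return 8  (same call as traced above)
  -> return 21
  fibonacci(n=7) -> return 13  (same call as traced above)
-> return 34

Final answer: 34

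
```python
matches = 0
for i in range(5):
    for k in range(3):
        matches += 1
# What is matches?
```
Trace:
  matches=0
  matches=1, i=0, k=0
  matches=2, i=0, k=1
  matches=3, i=0, k=2
  matches=4, i=1, k=0
  matches=5, i=1, k=1
  matches=6, i=1, k=2
  matches=7, i=2, k=0
  matches=8, i=2, k=1
  matches=9, i=2, k=2
  matches=10, i=3, k=0
  matches=11, i=3, k=1
  matches=12, i=3, k=2
  matches=13, i=4, k=0
  matches=14, i=4, k=1
  matches=15, i=4, k=2

Final answer: 15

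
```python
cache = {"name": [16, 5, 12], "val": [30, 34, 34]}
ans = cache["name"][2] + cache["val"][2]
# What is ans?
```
Trace:
  cache={'name': [16, 5, 12], 'val': [30, 34, 34]}
  cache={'name': [16, 5, 12], 'val': [30, 34, 34]}, ans=46

Final answer: 46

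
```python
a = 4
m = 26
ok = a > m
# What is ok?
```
Trace:
  a=4
  a=4, m=26
  a=4, m=26, ok=False

Final answer: False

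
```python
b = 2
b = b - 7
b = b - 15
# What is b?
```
Trace:
  b=2
  b=-5
  b=-20

Final answer: -20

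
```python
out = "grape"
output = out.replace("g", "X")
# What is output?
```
Trace:
  out='grape'
  out='grape', output='Xrape'

Final answer: 'Xrape'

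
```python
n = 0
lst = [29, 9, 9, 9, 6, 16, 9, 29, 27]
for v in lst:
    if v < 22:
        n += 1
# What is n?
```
Trace:
  n=0
  n=0, v=29
  n=1, v=9
  n=2, v=9
  n=3, v=9
  n=4, v=6
  n=5, v=16
  n=6, v=9
  n=6, v=29
  n=6, v=27

Final answer: 6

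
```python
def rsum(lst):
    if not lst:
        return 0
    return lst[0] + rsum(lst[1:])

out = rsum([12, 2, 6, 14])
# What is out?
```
Call trace:
rsum(lst=[12, 2, 6, 14])
  rsum(lst=[2, 6, 14])
    rsum(lst=[6, 14])
      rsum(lst=[14])
        rsum(lst=[])
        -> return 0
      -> return 14
    -> return 20
  -> return 22
-> return 34

Final answer: 34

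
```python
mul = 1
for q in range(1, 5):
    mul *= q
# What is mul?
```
Trace:
  mul=1
  mul=1, q=1
  mul=2, q=2
  mul=6, q=3
  mul=24, q=4

Final answer: 24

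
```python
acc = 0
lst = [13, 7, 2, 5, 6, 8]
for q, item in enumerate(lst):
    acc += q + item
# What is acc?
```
Trace:
  acc=0
  acc=13, q=0, item=13
  acc=21, q=1, item=7
  acc=25, q=2, item=2
  acc=33, q=3, item=5
  acc=43, q=4, item=6
  acc=56, q=5, item=8

Final answer: 56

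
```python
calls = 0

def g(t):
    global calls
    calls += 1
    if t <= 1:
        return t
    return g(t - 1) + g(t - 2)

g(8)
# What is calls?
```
Call trace (a repeated sub-call is expanded the first time; later identical calls just restate its return value):
g(t=8)
  g(t=7)
    g(t=6)
      g(t=5)
        g(t=4)
          g(t=3)
            g(t=2)
              g(t=1)
              -> return 1
              g(t=0)
              -> return 0
            -> return 1
            g(t=1)
            -> return 1
          -> return 2
          g(t=2) -> return 1  (same call as traced above)
        -> return 3
        g(t=3) -> return 2  (same call as traced above)
      -> return 5
      g(t=4) -> return 3  (same call as traced above)
    -> return 8
    g(t=5) -> return 5  (same call as traced above)
  -> return 13
  g(t=6) -> return 8  (same call as traced above)
-> return 21

calls is incremented once per call, so count the calls in each subtree. Let C(t) = number of calls made by g(t).
C(0) = C(1) = 1 (base case, no recursion); C(t) = 1 + C(t - 1) + C(t - 2) otherwise.
C(2) = 1 + C(1) + C(0) = 1 + 1 + 1 = 3
C(3) = 1 + C(2) + C(1) = 1 + 3 + 1 = 5
C(4) = 1 + C(3) + C(2) = 1 + 5 + 3 = 9
C(5) = 1 + C(4) + C(3) = 1 + 9 + 5 = 15
C(6) = 1 + C(5) + C(4) = 1 + 15 + 9 = 25
C(7) = 1 + C(6) + C(5) = 1 + 25 + 15 = 41
C(8) = 1 + C(7) + C(6) = 1 + 41 + 25 = 67
calls = C(8) = 67

Final answer: 67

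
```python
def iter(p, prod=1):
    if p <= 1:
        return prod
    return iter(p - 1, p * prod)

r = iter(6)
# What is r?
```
Call trace:
iter(p=6, prod=1)
  iter(p=5, prod=6)
    iter(p=4, prod=30)
      iter(p=3, prod=120)
        iter(p=2, prod=360)
          iter(p=1, prod=720)
          -> return 720
        -> return 720
      -> return 720
    -> return 720
  -> return 720
-> return 720

Final answer: 720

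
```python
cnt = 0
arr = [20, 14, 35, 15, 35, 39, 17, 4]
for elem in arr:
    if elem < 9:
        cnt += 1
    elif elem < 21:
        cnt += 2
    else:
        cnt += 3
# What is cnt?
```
Trace:
  cnt=0
  cnt=2, elem=20
  cnt=4, elem=14
  cnt=7, elem=35
  cnt=9, elem=15
  cnt=12, elem=35
  cnt=15, elem=39
  cnt=17, elem=17
  cnt=18, elem=4

Final answer: 18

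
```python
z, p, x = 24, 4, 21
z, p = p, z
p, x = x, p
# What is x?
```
Trace:
  z=24, p=4, x=21
  z=4, p=24, x=21
  z=4, p=21, x=24

Final answer: 24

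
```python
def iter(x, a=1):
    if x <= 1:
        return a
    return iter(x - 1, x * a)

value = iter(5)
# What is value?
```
Call trace:
iter(x=5, a=1)
  iter(x=4, a=5)
    iter(x=3, a=20)
      iter(x=2, a=60)
        iter(x=1, a=120)
        -> return 120
      -> return 120
    -> return 120
  -> return 120
-> return 120

Final answer: 120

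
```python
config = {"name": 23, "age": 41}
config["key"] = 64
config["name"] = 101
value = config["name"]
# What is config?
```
Trace:
  config={'name': 23, 'age': 41}
  config={'name': 23, 'age': 41, 'key': 64}
  config={'name': 101, 'age': 41, 'key': 64}
  config={'name': 101, 'age': 41, 'key': 64}, value=101

Final answer: {'name': 101, 'age': 41, 'key': 64}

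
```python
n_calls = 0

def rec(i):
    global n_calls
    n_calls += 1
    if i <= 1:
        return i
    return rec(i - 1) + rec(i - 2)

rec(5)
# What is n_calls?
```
Call trace (a repeated sub-call is expanded the first time; later identical calls just restate its return value):
rec(i=5)
  rec(i=4)
    rec(i=3)
      rec(i=2)
        rec(i=1)
        -> return 1
        rec(i=0)
        -> return 0
      -> return 1
      rec(i=1)
      -> return 1
    -> return 2
    rec(i=2) -> return 1  (same call as traced above)
  -> return 3
  rec(i=3) -> return 2  (same call as traced above)
-> return 5

n_calls is incremented once per call, so count the calls in each subtree. Let C(i) = number of calls made by rec(i).
C(0) = C(1) = 1 (base case, no recursion); C(i) = 1 + C(i - 1) + C(i - 2) otherwise.
C(2) = 1 + C(1) + C(0) = 1 + 1 + 1 = 3
C(3) = 1 + C(2) + C(1) = 1 + 3 + 1 = 5
C(4) = 1 + C(3) + C(2) = 1 + 5 + 3 = 9
C(5) = 1 + C(4) + C(3) = 1 + 9 + 5 = 15
n_calls = C(5) = 15

Final answer: 15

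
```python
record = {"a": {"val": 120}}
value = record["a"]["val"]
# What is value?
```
Trace:
  record={'a': {'val': 120}}
  record={'a': {'val': 120}}, value=120

Final answer: 120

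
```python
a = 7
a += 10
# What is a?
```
Trace:
  a=7
  a=17

Final answer: 17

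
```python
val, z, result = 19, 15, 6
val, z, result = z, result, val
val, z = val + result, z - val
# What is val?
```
Trace:
  val=19, z=15, result=6
  val=15, z=6, result=19
  val=34, z=-9, result=19

Final answer: 34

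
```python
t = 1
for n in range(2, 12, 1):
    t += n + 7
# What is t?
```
Trace:
  t=1
  t=10, n=2
  t=20, n=3
  t=31, n=4
  t=43, n=5
  t=56, n=6
  t=70, n=7
  t=85, n=8
  t=101, n=9
  t=118, n=10
  t=136, n=11

Final answer: 136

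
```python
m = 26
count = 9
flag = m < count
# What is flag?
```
Trace:
  m=26
  m=26, count=9
  m=26, count=9, flag=False

Final answer: False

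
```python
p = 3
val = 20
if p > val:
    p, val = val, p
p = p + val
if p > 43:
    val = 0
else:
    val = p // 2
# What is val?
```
Trace:
  p=3
  p=3, val=20
  p=3, val=20
  p=23, val=20
  p=23, val=11

Final answer: 11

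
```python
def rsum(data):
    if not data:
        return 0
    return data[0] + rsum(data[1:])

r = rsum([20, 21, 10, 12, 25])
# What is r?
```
Call trace:
rsum(data=[20, 21, 10, 12, 25])
  rsum(data=[21, 10, 12, 25])
    rsum(data=[10, 12, 25])
      rsum(data=[12, 25])
        rsum(data=[25])
          rsum(data=[])
          -> return 0
        -> return 25
      -> return 37
    -> return 47
  -> return 68
-> return 88

Final answer: 88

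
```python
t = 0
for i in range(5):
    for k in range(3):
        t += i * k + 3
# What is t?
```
Trace:
  t=0
  t=3, i=0, k=0
  t=6, i=0, k=1
  t=9, i=0, k=2
  t=12, i=1, k=0
  t=16, i=1, k=1
  t=21, i=1, k=2
  t=24, i=2, k=0
  t=29, i=2, k=1
  t=36, i=2, k=2
  t=39, i=3, k=0
  t=45, i=3, k=1
  t=54, i=3, k=2
  t=57, i=4, k=0
  t=64, i=4, k=1
  t=75, i=4, k=2

Final answer: 75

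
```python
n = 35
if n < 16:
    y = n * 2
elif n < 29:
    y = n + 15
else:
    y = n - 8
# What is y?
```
Trace:
  n=35
  n=35, y=27

Final answer: 27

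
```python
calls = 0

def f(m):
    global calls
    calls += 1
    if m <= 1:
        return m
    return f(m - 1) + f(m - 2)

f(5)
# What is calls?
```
Call trace (a repeated sub-call is expanded the first time; later identical calls just restate its return value):
f(m=5)
  f(m=4)
    f(m=3)
      f(m=2)
        f(m=1)
        -> return 1
        f(m=0)
        -> return 0
      -> return 1
      f(m=1)
      -> return 1
    -> return 2
    f(m=2) -> return 1  (same call as traced above)
  -> return 3
  f(m=3) -> return 2  (same call as traced above)
-> return 5

calls is incremented once per call, so count the calls in each subtree. Let C(m) = number of calls made by f(m).
C(0) = C(1) = 1 (base case, no recursion); C(m) = 1 + C(m - 1) + C(m - 2) otherwise.
C(2) = 1 + C(1) + C(0) = 1 + 1 + 1 = 3
C(3) = 1 + C(2) + C(1) = 1 + 3 + 1 = 5
C(4) = 1 + C(3) + C(2) = 1 + 5 + 3 = 9
C(5) = 1 + C(4) + C(3) = 1 + 9 + 5 = 15
calls = C(5) = 15

Final answer: 15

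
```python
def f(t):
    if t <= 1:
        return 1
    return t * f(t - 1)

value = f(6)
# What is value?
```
Call trace:
f(t=6)
  f(t=5)
    f(t=4)
      f(t=3)
        f(t=2)
          f(t=1)
          -> return 1
        -> return 2
      -> return 6
    -> return 24
  -> return 120
-> return 720

Final answer: 720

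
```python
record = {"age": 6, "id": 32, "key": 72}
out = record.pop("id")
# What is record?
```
Trace:
  record={'age': 6, 'id': 32, 'key': 72}
  record={'age': 6, 'key': 72}, out=32

Final answer: {'age': 6, 'key': 72}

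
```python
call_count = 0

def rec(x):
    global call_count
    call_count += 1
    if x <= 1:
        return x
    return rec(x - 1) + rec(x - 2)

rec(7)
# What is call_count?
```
Call trace (a repeated sub-call is expanded the first time; later identical calls just restate its return value):
rec(x=7)
  rec(x=6)
    rec(x=5)
      rec(x=4)
        rec(x=3)
          rec(x=2)
            rec(x=1)
            -> return 1
            rec(x=0)
            -> return 0
          -> return 1
          rec(x=1)
          -> return 1
        -> return 2
        rec(x=2) -> return 1  (same call as traced above)
      -> return 3
      rec(x=3) -> return 2  (same call as traced above)
    -> return 5
    rec(x=4) -> return 3  (same call as traced above)
  -> return 8
  rec(x=5) -> return 5  (same call as traced above)
-> return 13

call_count is incremented once per call, so count the calls in each subtree. Let C(x) = number of calls made by rec(x).
C(0) = C(1) = 1 (base case, no recursion); C(x) = 1 + C(x - 1) + C(x - 2) otherwise.
C(2) = 1 + C(1) + C(0) = 1 + 1 + 1 = 3
C(3) = 1 + C(2) + C(1) = 1 + 3 + 1 = 5
C(4) = 1 + C(3) + C(2) = 1 + 5 + 3 = 9
C(5) = 1 + C(4) + C(3) = 1 + 9 + 5 = 15
C(6) = 1 + C(5) + C(4) = 1 + 15 + 9 = 25
C(7) = 1 + C(6) + C(5) = 1 + 25 + 15 = 41
call_count = C(7) = 41

Final answer: 41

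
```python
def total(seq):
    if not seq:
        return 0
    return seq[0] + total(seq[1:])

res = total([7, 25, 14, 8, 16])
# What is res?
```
Call trace:
total(seq=[7, 25, 14, 8, 16])
  total(seq=[25, 14, 8, 16])
    total(seq=[14, 8, 16])
      total(seq=[8, 16])
        total(seq=[16])
          total(seq=[])
          -> return 0
        -> return 16
      -> return 24
    -> return 38
  -> return 63
-> return 70

Final answer: 70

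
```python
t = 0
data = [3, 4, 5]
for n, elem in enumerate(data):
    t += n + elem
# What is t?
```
Trace:
  t=0
  t=3, n=0, elem=3
  t=8, n=1, elem=4
  t=15, n=2, elem=5

Final answer: 15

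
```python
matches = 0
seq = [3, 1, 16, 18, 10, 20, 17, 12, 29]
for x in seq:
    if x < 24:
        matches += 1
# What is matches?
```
Trace:
  matches=0
  matches=1, x=3
  matches=2, x=1
  matches=3, x=16
  matches=4, x=18
  matches=5, x=10
  matches=6, x=20
  matches=7, x=17
  matches=8, x=12
  matches=8, x=29

Final answer: 8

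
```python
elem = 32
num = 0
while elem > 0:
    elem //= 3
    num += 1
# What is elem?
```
Trace:
  elem=32
  elem=32, num=0
  elem=10, num=1
  elem=3, num=2
  elem=1, num=3
  elem=0, num=4

Final answer: 0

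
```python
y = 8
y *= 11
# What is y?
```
Trace:
  y=8
  y=88

Final answer: 88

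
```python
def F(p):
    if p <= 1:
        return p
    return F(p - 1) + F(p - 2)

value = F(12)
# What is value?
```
Call trace (a repeated sub-call is expanded the first time; later identical calls just restate its return value):
F(p=12)
  F(p=11)
    F(p=10)
      F(p=9)
        F(p=8)
          F(p=7)
            F(p=6)
              F(p=5)
                F(p=4)
                  F(p=3)
                    F(p=2)
                      F(p=1)
                      -> return 1
                      F(p=0)
                      -> return 0
                    -> return 1
                    F(p=1)
                    -> return 1
                  -> return 2
                  F(p=2) -> return 1  (same call as traced above)
                -> return 3
                F(p=3) -> return 2  (same call as traced above)
              -> return 5
              F(p=4) -> return 3  (same call as traced above)
            -> return 8
            F(p=5) -> return 5  (same call as traced above)
          -> return 13
          F(p=6) -> return 8  (same call as traced above)
        -> return 21
        F(p=7) -> return 13  (same call as traced above)
      -> return 34
      F(p=8) -> return 21  (same call as traced above)
    -> return 55
    F(p=9) -> return 34  (same call as traced above)
  -> return 89
  F(p=10) -> return 55  (same call as traced above)
-> return 144

Final answer: 144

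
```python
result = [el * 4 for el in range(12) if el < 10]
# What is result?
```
Trace:
  el=0
  el=1
  el=2
  el=3
  el=4
  el=5
  el=6
  el=7
  el=8
  el=9
  el=10
  el=11
  result=[0, 4, 8, 12, 16, 20, 24, 28, 32, 36]

Final answer: [0, 4, 8, 12, 16, 20, 24, 28, 32, 36]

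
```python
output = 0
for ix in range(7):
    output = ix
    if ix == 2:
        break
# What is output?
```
Trace:
  output=0
  output=0, ix=0
  output=1, ix=1
  output=2, ix=2

Final answer: 2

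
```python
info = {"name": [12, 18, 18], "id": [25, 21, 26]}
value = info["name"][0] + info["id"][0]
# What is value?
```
Trace:
  info={'name': [12, 18, 18], 'id': [25, 21, 26]}
  info={'name': [12, 18, 18], 'id': [25, 21, 26]}, value=37

Final answer: 37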